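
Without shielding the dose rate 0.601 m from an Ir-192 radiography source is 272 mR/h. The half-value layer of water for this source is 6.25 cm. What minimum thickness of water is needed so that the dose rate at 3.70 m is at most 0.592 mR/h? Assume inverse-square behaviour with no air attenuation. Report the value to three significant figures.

22.5 cm

At 3.70 m, distance alone gives 272 × (0.601/3.70)² = 272 × 0.02638 = 7.175 mR/h.
Further attenuation needed: 7.175/0.592 = 12.12.
n = log₂(12.12) = 3.599 half-value layers.
Thickness = 3.599 × 6.25 cm = 22.49 cm.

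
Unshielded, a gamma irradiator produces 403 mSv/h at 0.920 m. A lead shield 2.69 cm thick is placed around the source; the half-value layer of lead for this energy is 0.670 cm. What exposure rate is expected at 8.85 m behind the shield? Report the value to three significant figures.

Distance alone: (0.920/8.85)² = 0.01081, so 403 × 0.01081 = 4.356 mSv/h.
Shield: 2.69/0.670 = 4.015 half-value layers → attenuation 2^(−4.015) = 0.06185.
Combined: 4.356 × 0.06185 = 0.2694 mSv/h.

0.269 mSv/h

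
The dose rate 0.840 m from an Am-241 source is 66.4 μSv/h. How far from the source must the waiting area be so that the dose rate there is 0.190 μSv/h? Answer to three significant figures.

15.7 m

Applying the 1/r² law, d₂ = d₁·√(I₁/I₂).
I₁/I₂ = 66.4/0.190 = 349.5, so d₂ = 0.840 × √349.5 = 15.70 m.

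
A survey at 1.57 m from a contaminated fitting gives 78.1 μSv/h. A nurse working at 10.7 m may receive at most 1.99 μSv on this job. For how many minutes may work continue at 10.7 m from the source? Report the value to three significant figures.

71.0 min

Applying the 1/r² law, rate at 10.7 m:
78.1 × (1.57/10.7)² = 78.1 × 0.02153 = 1.681 μSv/h.
Stay time = 1.99 μSv ÷ 1.681 μSv/h = 1.184 h = 71.04 min.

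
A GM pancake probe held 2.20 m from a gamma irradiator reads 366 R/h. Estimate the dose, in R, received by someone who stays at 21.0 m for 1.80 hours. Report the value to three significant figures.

Since intensity falls as 1/r², rate at 21.0 m:
(2.20/21.0)² = 0.01098, so 366 × 0.01098 = 4.019 R/h.
Dose = rate × time = 4.019 R/h × 1.800 h = 7.234 R.

7.23 R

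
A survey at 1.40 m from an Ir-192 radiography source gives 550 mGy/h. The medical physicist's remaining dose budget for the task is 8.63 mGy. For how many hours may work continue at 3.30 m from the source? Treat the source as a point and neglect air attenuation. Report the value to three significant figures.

0.0872 h

Intensity scales as (d₁/d₂)², so rate at 3.30 m:
(1.40/3.30)² = 0.1800, so 550 × 0.1800 = 99.00 mGy/h.
Stay time = 8.63 mGy ÷ 99.00 mGy/h = 0.08717 h.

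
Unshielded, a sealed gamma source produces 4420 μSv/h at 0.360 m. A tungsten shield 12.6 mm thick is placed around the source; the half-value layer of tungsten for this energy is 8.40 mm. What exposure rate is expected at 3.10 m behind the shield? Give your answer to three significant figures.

Distance alone: 4420 × (0.360/3.10)² = 4420 × 0.01349 = 59.63 μSv/h.
Shield: 12.6/8.40 = 1.500 half-value layers → attenuation 2^(−1.500) = 0.3536.
Combined: 59.63 × 0.3536 = 21.09 μSv/h.

21.1 μSv/h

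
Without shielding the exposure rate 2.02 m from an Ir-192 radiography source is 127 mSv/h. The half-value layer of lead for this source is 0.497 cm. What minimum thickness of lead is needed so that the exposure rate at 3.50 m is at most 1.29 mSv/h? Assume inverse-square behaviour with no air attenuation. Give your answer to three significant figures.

2.50 cm

At 3.50 m, distance alone gives 127 × (2.02/3.50)² = 127 × 0.3331 = 42.30 mSv/h.
Further attenuation needed: 42.30/1.29 = 32.79.
n = log₂(32.79) = 5.035 half-value layers.
Thickness = 5.035 × 0.497 cm = 2.502 cm.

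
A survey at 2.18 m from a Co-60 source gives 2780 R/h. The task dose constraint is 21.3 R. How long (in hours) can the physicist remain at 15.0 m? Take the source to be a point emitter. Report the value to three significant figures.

Applying the 1/r² law, rate at 15.0 m:
(2.18/15.0)² = 0.02112, so 2780 × 0.02112 = 58.71 R/h.
Stay time = 21.3 R ÷ 58.71 R/h = 0.3628 h.

0.363 h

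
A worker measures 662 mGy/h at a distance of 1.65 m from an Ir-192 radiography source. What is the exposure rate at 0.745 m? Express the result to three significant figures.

3250 mGy/h

Since intensity falls as 1/r², the rate at 0.745 m is
(1.65/0.745)² = 4.905, so 662 × 4.905 = 3247 mGy/h.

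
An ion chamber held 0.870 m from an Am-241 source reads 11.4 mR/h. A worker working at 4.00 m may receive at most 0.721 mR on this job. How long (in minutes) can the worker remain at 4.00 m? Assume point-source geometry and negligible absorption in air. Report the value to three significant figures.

Since intensity falls as 1/r², rate at 4.00 m:
(0.870/4.00)² = 0.04731, so 11.4 × 0.04731 = 0.5393 mR/h.
Stay time = 0.721 mR ÷ 0.5393 mR/h = 1.337 h = 80.22 min.

80.2 min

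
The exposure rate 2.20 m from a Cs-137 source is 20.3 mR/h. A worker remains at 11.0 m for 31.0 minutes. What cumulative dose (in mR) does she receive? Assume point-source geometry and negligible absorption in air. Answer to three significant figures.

Applying the 1/r² law, rate at 11.0 m:
20.3 × (2.20/11.0)² = 20.3 × 0.04000 = 0.8120 mR/h.
Dose = rate × time = 0.8120 mR/h × 0.5167 h = 0.4196 mR.

0.420 mR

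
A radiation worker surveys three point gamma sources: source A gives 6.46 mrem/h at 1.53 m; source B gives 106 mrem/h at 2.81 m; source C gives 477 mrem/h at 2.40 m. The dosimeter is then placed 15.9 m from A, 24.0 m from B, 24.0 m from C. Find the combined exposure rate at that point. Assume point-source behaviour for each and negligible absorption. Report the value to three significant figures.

6.28 mrem/h

By superposition, sum each source's inverse-square contribution:
A: 6.46 × (1.53/15.9)² = 0.05982 mrem/h
B: 106 × (2.81/24.0)² = 1.453 mrem/h
C: 477 × (2.40/24.0)² = 4.770 mrem/h
Total = 0.05982 + 1.453 + 4.770 = 6.283 mrem/h.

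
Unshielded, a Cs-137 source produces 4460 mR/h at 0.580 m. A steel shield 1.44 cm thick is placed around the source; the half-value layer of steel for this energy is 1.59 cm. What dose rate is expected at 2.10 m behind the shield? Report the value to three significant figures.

182 mR/h

Distance alone: 4460 × (0.580/2.10)² = 4460 × 0.07628 = 340.2 mR/h.
Shield: 1.44/1.59 = 0.9057 half-value layers → attenuation 2^(−0.9057) = 0.5338.
Combined: 340.2 × 0.5338 = 181.6 mR/h.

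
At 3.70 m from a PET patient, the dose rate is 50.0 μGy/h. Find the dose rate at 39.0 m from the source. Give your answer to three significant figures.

Using I₁d₁² = I₂d₂², the rate at 39.0 m is
(3.70/39.0)² = 0.009001, so 50.0 × 0.009001 = 0.4501 μGy/h.

0.450 μGy/h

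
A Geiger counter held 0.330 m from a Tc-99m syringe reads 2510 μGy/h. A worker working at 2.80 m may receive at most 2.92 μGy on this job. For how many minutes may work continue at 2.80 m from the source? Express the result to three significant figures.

5.03 min

By the inverse-square law, rate at 2.80 m:
(0.330/2.80)² = 0.01389, so 2510 × 0.01389 = 34.86 μGy/h.
Stay time = 2.92 μGy ÷ 34.86 μGy/h = 0.08376 h = 5.026 min.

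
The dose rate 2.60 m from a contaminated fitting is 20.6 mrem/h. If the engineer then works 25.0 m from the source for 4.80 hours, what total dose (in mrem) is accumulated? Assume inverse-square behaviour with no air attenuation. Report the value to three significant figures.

By the inverse-square law, rate at 25.0 m:
20.6 × (2.60/25.0)² = 20.6 × 0.01082 = 0.2229 mrem/h.
Dose = rate × time = 0.2229 mrem/h × 4.800 h = 1.070 mrem.

1.07 mrem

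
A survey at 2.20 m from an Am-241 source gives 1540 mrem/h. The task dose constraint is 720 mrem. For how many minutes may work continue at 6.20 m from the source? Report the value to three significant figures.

Intensity scales as (d₁/d₂)², so rate at 6.20 m:
(2.20/6.20)² = 0.1259, so 1540 × 0.1259 = 193.9 mrem/h.
Stay time = 720 mrem ÷ 193.9 mrem/h = 3.713 h = 222.8 min.

223 min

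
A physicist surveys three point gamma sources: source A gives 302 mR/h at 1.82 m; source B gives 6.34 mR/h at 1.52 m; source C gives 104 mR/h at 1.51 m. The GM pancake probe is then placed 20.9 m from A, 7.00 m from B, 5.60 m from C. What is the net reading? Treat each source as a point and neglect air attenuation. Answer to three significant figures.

10.2 mR/h

By superposition, sum each source's inverse-square contribution:
A: 302 × (1.82/20.9)² = 2.290 mR/h
B: 6.34 × (1.52/7.00)² = 0.2989 mR/h
C: 104 × (1.51/5.60)² = 7.562 mR/h
Total = 2.290 + 0.2989 + 7.562 = 10.15 mR/h.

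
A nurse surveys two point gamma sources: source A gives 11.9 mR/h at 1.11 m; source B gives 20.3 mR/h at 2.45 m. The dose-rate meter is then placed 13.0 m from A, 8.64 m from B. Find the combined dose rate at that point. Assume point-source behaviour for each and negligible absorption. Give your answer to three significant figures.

Each source contributes Iᵢ·(dᵢ/rᵢ)²; contributions add.
A: 11.9 × (1.11/13.0)² = 0.08676 mR/h
B: 20.3 × (2.45/8.64)² = 1.632 mR/h
Total = 0.08676 + 1.632 = 1.719 mR/h.

1.72 mR/h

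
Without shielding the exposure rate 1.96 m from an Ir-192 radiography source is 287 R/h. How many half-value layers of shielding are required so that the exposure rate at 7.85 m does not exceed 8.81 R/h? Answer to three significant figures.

1.02 half-value layers

At 7.85 m, distance alone gives 287 × (1.96/7.85)² = 287 × 0.06234 = 17.89 R/h.
Further attenuation needed: 17.89/8.81 = 2.031.
n = log₂(2.031) = 1.022 half-value layers.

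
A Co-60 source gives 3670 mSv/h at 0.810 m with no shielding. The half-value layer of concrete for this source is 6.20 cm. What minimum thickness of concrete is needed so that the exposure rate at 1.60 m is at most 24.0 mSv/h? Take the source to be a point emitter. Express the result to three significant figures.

32.8 cm

At 1.60 m, distance alone gives (0.810/1.60)² = 0.2563, so 3670 × 0.2563 = 940.6 mSv/h.
Further attenuation needed: 940.6/24.0 = 39.19.
n = log₂(39.19) = 5.292 half-value layers.
Thickness = 5.292 × 6.20 cm = 32.81 cm.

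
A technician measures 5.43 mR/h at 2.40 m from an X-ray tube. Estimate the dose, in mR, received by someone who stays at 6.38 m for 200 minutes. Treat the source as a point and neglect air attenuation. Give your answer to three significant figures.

Using I₁d₁² = I₂d₂², rate at 6.38 m:
5.43 × (2.40/6.38)² = 5.43 × 0.1415 = 0.7683 mR/h.
Dose = rate × time = 0.7683 mR/h × 3.333 h = 2.561 mR.

2.56 mR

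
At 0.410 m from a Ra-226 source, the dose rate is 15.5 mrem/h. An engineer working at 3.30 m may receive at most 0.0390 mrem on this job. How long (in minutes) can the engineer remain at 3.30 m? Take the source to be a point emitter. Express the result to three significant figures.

By the inverse-square law, rate at 3.30 m:
(0.410/3.30)² = 0.01544, so 15.5 × 0.01544 = 0.2393 mrem/h.
Stay time = 0.0390 mrem ÷ 0.2393 mrem/h = 0.1630 h = 9.780 min.

9.78 min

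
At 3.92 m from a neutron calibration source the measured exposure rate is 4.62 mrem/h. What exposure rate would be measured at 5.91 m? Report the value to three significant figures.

2.03 mrem/h

By the inverse-square law, scaling from 3.92 m to 5.91 m:
4.62 × (3.92/5.91)² = 4.62 × 0.4399 = 2.032 mrem/h.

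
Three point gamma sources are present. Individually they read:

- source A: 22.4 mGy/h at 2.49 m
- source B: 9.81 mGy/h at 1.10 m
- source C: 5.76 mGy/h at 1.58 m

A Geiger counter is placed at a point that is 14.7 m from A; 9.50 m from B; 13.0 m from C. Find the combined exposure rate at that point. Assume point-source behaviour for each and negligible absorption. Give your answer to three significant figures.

By superposition, sum each source's inverse-square contribution:
A: 22.4 × (2.49/14.7)² = 0.6427 mGy/h
B: 9.81 × (1.10/9.50)² = 0.1315 mGy/h
C: 5.76 × (1.58/13.0)² = 0.08508 mGy/h
Total = 0.6427 + 0.1315 + 0.08508 = 0.8593 mGy/h.

0.859 mGy/h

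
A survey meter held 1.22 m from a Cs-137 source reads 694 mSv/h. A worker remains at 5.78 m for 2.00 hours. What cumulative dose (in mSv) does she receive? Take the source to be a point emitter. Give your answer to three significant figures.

61.8 mSv

By the inverse-square law, rate at 5.78 m:
694 × (1.22/5.78)² = 694 × 0.04455 = 30.92 mSv/h.
Dose = rate × time = 30.92 mSv/h × 2.000 h = 61.84 mSv.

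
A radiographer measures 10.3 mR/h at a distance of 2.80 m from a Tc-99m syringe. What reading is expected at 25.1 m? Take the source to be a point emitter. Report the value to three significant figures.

0.128 mR/h

Intensity scales as (d₁/d₂)², so the rate at 25.1 m is
(2.80/25.1)² = 0.01244, so 10.3 × 0.01244 = 0.1281 mR/h.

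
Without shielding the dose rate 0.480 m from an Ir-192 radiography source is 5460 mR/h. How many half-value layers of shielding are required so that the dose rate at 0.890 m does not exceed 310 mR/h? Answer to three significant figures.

At 0.890 m, distance alone gives (0.480/0.890)² = 0.2909, so 5460 × 0.2909 = 1588 mR/h.
Further attenuation needed: 1588/310 = 5.123.
n = log₂(5.123) = 2.357 half-value layers.

2.36 half-value layers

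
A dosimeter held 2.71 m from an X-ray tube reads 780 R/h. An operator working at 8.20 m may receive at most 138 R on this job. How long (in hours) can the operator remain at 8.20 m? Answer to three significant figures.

Using I₁d₁² = I₂d₂², rate at 8.20 m:
780 × (2.71/8.20)² = 780 × 0.1092 = 85.18 R/h.
Stay time = 138 R ÷ 85.18 R/h = 1.620 h.

1.62 h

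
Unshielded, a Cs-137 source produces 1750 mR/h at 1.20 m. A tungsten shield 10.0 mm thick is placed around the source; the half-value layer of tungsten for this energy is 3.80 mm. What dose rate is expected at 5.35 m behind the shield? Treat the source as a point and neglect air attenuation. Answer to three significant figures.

14.2 mR/h

Distance alone: 1750 × (1.20/5.35)² = 1750 × 0.05031 = 88.04 mR/h.
Shield: 10.0/3.80 = 2.632 half-value layers → attenuation 2^(−2.632) = 0.1613.
Combined: 88.04 × 0.1613 = 14.20 mR/h.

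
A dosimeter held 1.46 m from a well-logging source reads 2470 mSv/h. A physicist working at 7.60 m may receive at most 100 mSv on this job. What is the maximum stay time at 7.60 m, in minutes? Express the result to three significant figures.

65.8 min

Intensity scales as (d₁/d₂)², so rate at 7.60 m:
(1.46/7.60)² = 0.03690, so 2470 × 0.03690 = 91.14 mSv/h.
Stay time = 100 mSv ÷ 91.14 mSv/h = 1.097 h = 65.82 min.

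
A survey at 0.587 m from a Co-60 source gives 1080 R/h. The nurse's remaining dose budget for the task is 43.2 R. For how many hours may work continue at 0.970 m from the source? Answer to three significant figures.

0.109 h

Intensity scales as (d₁/d₂)², so rate at 0.970 m:
1080 × (0.587/0.970)² = 1080 × 0.3662 = 395.5 R/h.
Stay time = 43.2 R ÷ 395.5 R/h = 0.1092 h.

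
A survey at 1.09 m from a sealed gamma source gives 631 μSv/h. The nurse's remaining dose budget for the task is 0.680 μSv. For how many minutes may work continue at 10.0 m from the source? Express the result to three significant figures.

5.44 min

Intensity scales as (d₁/d₂)², so rate at 10.0 m:
631 × (1.09/10.0)² = 631 × 0.01188 = 7.496 μSv/h.
Stay time = 0.680 μSv ÷ 7.496 μSv/h = 0.09072 h = 5.443 min.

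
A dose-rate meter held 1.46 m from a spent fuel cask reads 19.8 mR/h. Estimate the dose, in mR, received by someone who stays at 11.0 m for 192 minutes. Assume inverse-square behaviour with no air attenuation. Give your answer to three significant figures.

1.12 mR

Intensity scales as (d₁/d₂)², so rate at 11.0 m:
(1.46/11.0)² = 0.01762, so 19.8 × 0.01762 = 0.3489 mR/h.
Dose = rate × time = 0.3489 mR/h × 3.200 h = 1.116 mR.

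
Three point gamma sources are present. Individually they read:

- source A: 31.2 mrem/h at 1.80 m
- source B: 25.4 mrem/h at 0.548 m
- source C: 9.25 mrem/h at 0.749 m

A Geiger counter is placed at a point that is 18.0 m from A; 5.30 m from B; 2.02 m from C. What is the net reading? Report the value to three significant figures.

1.86 mrem/h

By superposition, sum each source's inverse-square contribution:
A: 31.2 × (1.80/18.0)² = 0.3120 mrem/h
B: 25.4 × (0.548/5.30)² = 0.2715 mrem/h
C: 9.25 × (0.749/2.02)² = 1.272 mrem/h
Total = 0.3120 + 0.2715 + 1.272 = 1.856 mrem/h.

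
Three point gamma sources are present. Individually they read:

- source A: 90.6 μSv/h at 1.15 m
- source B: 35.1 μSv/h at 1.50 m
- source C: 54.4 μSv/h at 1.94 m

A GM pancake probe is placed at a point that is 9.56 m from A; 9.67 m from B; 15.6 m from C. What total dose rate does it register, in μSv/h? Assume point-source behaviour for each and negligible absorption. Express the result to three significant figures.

Each source contributes Iᵢ·(dᵢ/rᵢ)²; contributions add.
A: 90.6 × (1.15/9.56)² = 1.311 μSv/h
B: 35.1 × (1.50/9.67)² = 0.8446 μSv/h
C: 54.4 × (1.94/15.6)² = 0.8413 μSv/h
Total = 1.311 + 0.8446 + 0.8413 = 2.997 μSv/h.

3.00 μSv/h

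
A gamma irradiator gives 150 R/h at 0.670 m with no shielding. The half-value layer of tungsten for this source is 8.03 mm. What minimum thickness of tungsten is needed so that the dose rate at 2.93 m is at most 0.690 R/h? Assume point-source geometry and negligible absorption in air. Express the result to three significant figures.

28.2 mm

At 2.93 m, distance alone gives (0.670/2.93)² = 0.05229, so 150 × 0.05229 = 7.844 R/h.
Further attenuation needed: 7.844/0.690 = 11.37.
n = log₂(11.37) = 3.507 half-value layers.
Thickness = 3.507 × 8.03 mm = 28.16 mm.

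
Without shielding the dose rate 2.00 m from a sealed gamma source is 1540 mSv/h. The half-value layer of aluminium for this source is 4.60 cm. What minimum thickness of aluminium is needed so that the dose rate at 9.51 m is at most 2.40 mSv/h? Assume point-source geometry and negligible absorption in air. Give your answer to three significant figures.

22.2 cm

At 9.51 m, distance alone gives 1540 × (2.00/9.51)² = 1540 × 0.04423 = 68.11 mSv/h.
Further attenuation needed: 68.11/2.40 = 28.38.
n = log₂(28.38) = 4.827 half-value layers.
Thickness = 4.827 × 4.60 cm = 22.20 cm.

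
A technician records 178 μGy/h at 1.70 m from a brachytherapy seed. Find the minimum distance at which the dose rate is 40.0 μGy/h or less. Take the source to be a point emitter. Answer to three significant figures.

Intensity scales as (d₁/d₂)², so d₂ = d₁·√(I₁/I₂).
I₁/I₂ = 178/40.0 = 4.450, so d₂ = 1.70 × √4.450 = 3.586 m.

3.59 m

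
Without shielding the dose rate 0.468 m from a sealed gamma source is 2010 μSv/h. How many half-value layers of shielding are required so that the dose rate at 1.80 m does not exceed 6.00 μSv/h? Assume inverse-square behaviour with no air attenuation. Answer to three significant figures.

4.50 half-value layers

At 1.80 m, distance alone gives (0.468/1.80)² = 0.06760, so 2010 × 0.06760 = 135.9 μSv/h.
Further attenuation needed: 135.9/6.00 = 22.65.
n = log₂(22.65) = 4.501 half-value layers.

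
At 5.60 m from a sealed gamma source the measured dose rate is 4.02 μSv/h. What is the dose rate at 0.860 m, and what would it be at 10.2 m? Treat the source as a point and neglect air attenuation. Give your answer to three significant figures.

Applying the 1/r² law,
At 0.860 m: 4.02 × (5.60/0.860)² = 4.02 × 42.40 = 170.4 μSv/h
At 10.2 m: (0.860/10.2)² = 0.007109, so 170.4 × 0.007109 = 1.211 μSv/h.

170 μSv/h; 1.21 μSv/h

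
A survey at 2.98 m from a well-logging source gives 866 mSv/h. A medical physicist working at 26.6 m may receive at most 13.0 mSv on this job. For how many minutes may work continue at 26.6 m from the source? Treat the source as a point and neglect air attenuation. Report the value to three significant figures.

71.8 min

Since intensity falls as 1/r², rate at 26.6 m:
866 × (2.98/26.6)² = 866 × 0.01255 = 10.87 mSv/h.
Stay time = 13.0 mSv ÷ 10.87 mSv/h = 1.196 h = 71.76 min.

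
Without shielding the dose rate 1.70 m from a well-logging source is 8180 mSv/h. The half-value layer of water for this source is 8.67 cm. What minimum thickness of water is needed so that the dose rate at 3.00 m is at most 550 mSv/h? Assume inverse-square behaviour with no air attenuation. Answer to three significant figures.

At 3.00 m, distance alone gives (1.70/3.00)² = 0.3211, so 8180 × 0.3211 = 2627 mSv/h.
Further attenuation needed: 2627/550 = 4.776.
n = log₂(4.776) = 2.256 half-value layers.
Thickness = 2.256 × 8.67 cm = 19.56 cm.

19.6 cm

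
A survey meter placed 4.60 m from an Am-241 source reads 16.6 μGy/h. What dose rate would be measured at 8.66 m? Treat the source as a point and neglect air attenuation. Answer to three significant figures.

Applying the 1/r² law, scaling from 4.60 m to 8.66 m:
(4.60/8.66)² = 0.2821, so 16.6 × 0.2821 = 4.683 μGy/h.

4.68 μGy/h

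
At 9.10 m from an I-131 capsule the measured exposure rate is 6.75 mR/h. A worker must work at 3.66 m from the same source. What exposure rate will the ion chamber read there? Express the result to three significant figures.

41.7 mR/h

Using I₁d₁² = I₂d₂², scaling from 9.10 m to 3.66 m:
(9.10/3.66)² = 6.182, so 6.75 × 6.182 = 41.73 mR/h.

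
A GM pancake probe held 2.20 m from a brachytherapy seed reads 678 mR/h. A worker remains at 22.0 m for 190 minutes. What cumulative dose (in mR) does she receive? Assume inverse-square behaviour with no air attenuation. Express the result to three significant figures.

21.5 mR

Using I₁d₁² = I₂d₂², rate at 22.0 m:
678 × (2.20/22.0)² = 678 × 0.01000 = 6.780 mR/h.
Dose = rate × time = 6.780 mR/h × 3.167 h = 21.47 mR.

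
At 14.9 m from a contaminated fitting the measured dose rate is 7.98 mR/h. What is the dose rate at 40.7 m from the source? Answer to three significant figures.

1.07 mR/h

Since intensity falls as 1/r², scaling from 14.9 m to 40.7 m:
(14.9/40.7)² = 0.1340, so 7.98 × 0.1340 = 1.069 mR/h.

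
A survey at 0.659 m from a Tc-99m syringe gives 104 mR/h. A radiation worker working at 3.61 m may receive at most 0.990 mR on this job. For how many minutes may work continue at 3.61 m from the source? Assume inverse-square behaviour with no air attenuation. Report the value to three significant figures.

17.1 min

Using I₁d₁² = I₂d₂², rate at 3.61 m:
104 × (0.659/3.61)² = 104 × 0.03332 = 3.465 mR/h.
Stay time = 0.990 mR ÷ 3.465 mR/h = 0.2857 h = 17.14 min.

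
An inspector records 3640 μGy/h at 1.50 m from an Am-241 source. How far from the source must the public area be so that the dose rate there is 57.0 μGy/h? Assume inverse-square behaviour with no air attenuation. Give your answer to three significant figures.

12.0 m

By the inverse-square law, d₂ = d₁·√(I₁/I₂).
I₁/I₂ = 3640/57.0 = 63.86, so d₂ = 1.50 × √63.86 = 11.99 m.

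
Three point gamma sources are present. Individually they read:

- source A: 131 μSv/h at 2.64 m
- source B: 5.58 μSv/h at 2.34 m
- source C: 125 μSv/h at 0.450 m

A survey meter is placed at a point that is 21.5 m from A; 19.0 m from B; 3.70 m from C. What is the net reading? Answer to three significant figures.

3.91 μSv/h

Each source contributes Iᵢ·(dᵢ/rᵢ)²; contributions add.
A: 131 × (2.64/21.5)² = 1.975 μSv/h
B: 5.58 × (2.34/19.0)² = 0.08464 μSv/h
C: 125 × (0.450/3.70)² = 1.849 μSv/h
Total = 1.975 + 0.08464 + 1.849 = 3.909 μSv/h.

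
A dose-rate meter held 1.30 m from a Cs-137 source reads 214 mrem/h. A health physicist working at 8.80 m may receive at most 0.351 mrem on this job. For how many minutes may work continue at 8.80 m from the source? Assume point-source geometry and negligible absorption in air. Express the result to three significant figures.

Applying the 1/r² law, rate at 8.80 m:
214 × (1.30/8.80)² = 214 × 0.02182 = 4.669 mrem/h.
Stay time = 0.351 mrem ÷ 4.669 mrem/h = 0.07518 h = 4.511 min.

4.51 min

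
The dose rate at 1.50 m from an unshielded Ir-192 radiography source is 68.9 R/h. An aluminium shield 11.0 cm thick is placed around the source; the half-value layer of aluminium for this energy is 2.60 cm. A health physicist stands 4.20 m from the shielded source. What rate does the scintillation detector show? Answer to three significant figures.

Distance alone: (1.50/4.20)² = 0.1276, so 68.9 × 0.1276 = 8.792 R/h.
Shield: 11.0/2.60 = 4.231 half-value layers → attenuation 2^(−4.231) = 0.05325.
Combined: 8.792 × 0.05325 = 0.4682 R/h.

0.468 R/h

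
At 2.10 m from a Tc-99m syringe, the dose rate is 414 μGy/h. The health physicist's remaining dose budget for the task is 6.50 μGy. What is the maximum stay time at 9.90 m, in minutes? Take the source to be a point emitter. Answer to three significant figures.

20.9 min

Intensity scales as (d₁/d₂)², so rate at 9.90 m:
(2.10/9.90)² = 0.04500, so 414 × 0.04500 = 18.63 μGy/h.
Stay time = 6.50 μGy ÷ 18.63 μGy/h = 0.3489 h = 20.93 min.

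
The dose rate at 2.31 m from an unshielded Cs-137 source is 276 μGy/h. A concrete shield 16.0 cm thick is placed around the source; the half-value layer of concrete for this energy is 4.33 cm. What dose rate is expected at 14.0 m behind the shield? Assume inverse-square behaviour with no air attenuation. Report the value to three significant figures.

Distance alone: (2.31/14.0)² = 0.02723, so 276 × 0.02723 = 7.515 μGy/h.
Shield: 16.0/4.33 = 3.695 half-value layers → attenuation 2^(−3.695) = 0.07721.
Combined: 7.515 × 0.07721 = 0.5802 μGy/h.

0.580 μGy/h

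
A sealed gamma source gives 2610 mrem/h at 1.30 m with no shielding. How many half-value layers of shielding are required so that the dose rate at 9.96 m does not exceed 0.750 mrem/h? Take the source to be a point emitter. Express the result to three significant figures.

At 9.96 m, distance alone gives 2610 × (1.30/9.96)² = 2610 × 0.01704 = 44.47 mrem/h.
Further attenuation needed: 44.47/0.750 = 59.29.
n = log₂(59.29) = 5.890 half-value layers.

5.89 half-value layers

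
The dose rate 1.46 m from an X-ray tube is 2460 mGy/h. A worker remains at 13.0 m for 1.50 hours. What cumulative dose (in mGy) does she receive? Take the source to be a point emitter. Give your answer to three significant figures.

Applying the 1/r² law, rate at 13.0 m:
(1.46/13.0)² = 0.01261, so 2460 × 0.01261 = 31.02 mGy/h.
Dose = rate × time = 31.02 mGy/h × 1.500 h = 46.53 mGy.

46.5 mGy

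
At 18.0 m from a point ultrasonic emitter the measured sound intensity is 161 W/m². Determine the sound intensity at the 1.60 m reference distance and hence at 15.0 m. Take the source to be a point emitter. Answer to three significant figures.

Intensity scales as (d₁/d₂)², so
At 1.60 m: 161 × (18.0/1.60)² = 161 × 126.6 = 20380 W/m²
At 15.0 m: (1.60/15.0)² = 0.01138, so 20380 × 0.01138 = 231.9 W/m².

20400 W/m²; 232 W/m²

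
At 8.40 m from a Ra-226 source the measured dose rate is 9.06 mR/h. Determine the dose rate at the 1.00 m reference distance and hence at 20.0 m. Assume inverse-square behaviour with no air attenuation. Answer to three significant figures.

Using I₁d₁² = I₂d₂²,
At 1.00 m: (8.40/1.00)² = 70.56, so 9.06 × 70.56 = 639.3 mR/h
At 20.0 m: (1.00/20.0)² = 0.002500, so 639.3 × 0.002500 = 1.598 mR/h.

639 mR/h; 1.60 mR/h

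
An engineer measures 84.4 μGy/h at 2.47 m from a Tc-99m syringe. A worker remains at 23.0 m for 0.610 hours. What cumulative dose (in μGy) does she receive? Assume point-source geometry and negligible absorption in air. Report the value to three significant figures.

Since intensity falls as 1/r², rate at 23.0 m:
84.4 × (2.47/23.0)² = 84.4 × 0.01153 = 0.9731 μGy/h.
Dose = rate × time = 0.9731 μGy/h × 0.6100 h = 0.5936 μGy.

0.594 μGy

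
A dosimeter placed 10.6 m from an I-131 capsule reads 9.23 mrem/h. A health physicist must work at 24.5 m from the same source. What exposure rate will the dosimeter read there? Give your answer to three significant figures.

1.73 mrem/h

Since intensity falls as 1/r², scaling from 10.6 m to 24.5 m:
(10.6/24.5)² = 0.1872, so 9.23 × 0.1872 = 1.728 mrem/h.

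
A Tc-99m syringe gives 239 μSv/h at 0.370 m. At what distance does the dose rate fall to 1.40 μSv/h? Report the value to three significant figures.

4.83 m

Intensity scales as (d₁/d₂)², so d₂ = d₁·√(I₁/I₂).
I₁/I₂ = 239/1.40 = 170.7, so d₂ = 0.370 × √170.7 = 4.834 m.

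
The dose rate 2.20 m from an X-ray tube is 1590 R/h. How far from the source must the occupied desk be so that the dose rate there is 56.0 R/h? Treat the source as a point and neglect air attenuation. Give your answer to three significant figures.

11.7 m

Using I₁d₁² = I₂d₂², d₂ = d₁·√(I₁/I₂).
I₁/I₂ = 1590/56.0 = 28.39, so d₂ = 2.20 × √28.39 = 11.72 m.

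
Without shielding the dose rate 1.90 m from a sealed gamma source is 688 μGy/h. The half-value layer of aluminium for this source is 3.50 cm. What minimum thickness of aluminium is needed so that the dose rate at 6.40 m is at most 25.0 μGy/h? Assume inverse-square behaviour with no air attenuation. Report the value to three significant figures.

At 6.40 m, distance alone gives (1.90/6.40)² = 0.08813, so 688 × 0.08813 = 60.63 μGy/h.
Further attenuation needed: 60.63/25.0 = 2.425.
n = log₂(2.425) = 1.278 half-value layers.
Thickness = 1.278 × 3.50 cm = 4.473 cm.

4.47 cm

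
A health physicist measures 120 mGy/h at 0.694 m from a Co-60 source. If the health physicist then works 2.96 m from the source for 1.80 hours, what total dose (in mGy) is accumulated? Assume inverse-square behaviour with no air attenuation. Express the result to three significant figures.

11.9 mGy

By the inverse-square law, rate at 2.96 m:
(0.694/2.96)² = 0.05497, so 120 × 0.05497 = 6.596 mGy/h.
Dose = rate × time = 6.596 mGy/h × 1.800 h = 11.87 mGy.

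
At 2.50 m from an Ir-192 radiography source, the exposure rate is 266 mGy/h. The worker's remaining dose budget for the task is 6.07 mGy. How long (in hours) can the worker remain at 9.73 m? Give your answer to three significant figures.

0.346 h

Intensity scales as (d₁/d₂)², so rate at 9.73 m:
266 × (2.50/9.73)² = 266 × 0.06602 = 17.56 mGy/h.
Stay time = 6.07 mGy ÷ 17.56 mGy/h = 0.3457 h.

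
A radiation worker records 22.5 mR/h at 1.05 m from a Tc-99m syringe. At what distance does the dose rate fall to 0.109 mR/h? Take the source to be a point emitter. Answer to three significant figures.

15.1 m

Since intensity falls as 1/r², d₂ = d₁·√(I₁/I₂).
I₁/I₂ = 22.5/0.109 = 206.4, so d₂ = 1.05 × √206.4 = 15.08 m.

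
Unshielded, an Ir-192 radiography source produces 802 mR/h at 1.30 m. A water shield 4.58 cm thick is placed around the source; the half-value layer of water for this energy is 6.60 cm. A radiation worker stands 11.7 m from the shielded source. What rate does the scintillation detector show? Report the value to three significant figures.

6.12 mR/h

Distance alone: (1.30/11.7)² = 0.01235, so 802 × 0.01235 = 9.905 mR/h.
Shield: 4.58/6.60 = 0.6939 half-value layers → attenuation 2^(−0.6939) = 0.6182.
Combined: 9.905 × 0.6182 = 6.123 mR/h.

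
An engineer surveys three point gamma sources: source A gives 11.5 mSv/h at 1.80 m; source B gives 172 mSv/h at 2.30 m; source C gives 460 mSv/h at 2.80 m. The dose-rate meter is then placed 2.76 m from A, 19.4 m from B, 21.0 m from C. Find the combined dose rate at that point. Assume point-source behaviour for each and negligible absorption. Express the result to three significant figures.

15.5 mSv/h

Each source contributes Iᵢ·(dᵢ/rᵢ)²; contributions add.
A: 11.5 × (1.80/2.76)² = 4.891 mSv/h
B: 172 × (2.30/19.4)² = 2.418 mSv/h
C: 460 × (2.80/21.0)² = 8.178 mSv/h
Total = 4.891 + 2.418 + 8.178 = 15.49 mSv/h.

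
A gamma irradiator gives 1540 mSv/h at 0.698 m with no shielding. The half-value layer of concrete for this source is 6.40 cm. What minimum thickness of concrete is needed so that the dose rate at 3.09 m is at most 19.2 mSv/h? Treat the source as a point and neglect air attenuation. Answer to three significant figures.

At 3.09 m, distance alone gives (0.698/3.09)² = 0.05103, so 1540 × 0.05103 = 78.59 mSv/h.
Further attenuation needed: 78.59/19.2 = 4.093.
n = log₂(4.093) = 2.033 half-value layers.
Thickness = 2.033 × 6.40 cm = 13.01 cm.

13.0 cm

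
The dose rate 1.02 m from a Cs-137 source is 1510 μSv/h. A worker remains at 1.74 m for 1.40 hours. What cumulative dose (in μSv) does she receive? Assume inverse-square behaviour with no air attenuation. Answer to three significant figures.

726 μSv

By the inverse-square law, rate at 1.74 m:
(1.02/1.74)² = 0.3436, so 1510 × 0.3436 = 518.8 μSv/h.
Dose = rate × time = 518.8 μSv/h × 1.400 h = 726.3 μSv.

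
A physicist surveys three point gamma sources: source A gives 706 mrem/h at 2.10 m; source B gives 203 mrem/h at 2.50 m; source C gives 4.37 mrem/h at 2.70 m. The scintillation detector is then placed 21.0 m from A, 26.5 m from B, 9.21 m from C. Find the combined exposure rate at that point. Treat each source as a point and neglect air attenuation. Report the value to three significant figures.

By superposition, sum each source's inverse-square contribution:
A: 706 × (2.10/21.0)² = 7.060 mrem/h
B: 203 × (2.50/26.5)² = 1.807 mrem/h
C: 4.37 × (2.70/9.21)² = 0.3756 mrem/h
Total = 7.060 + 1.807 + 0.3756 = 9.243 mrem/h.

9.24 mrem/h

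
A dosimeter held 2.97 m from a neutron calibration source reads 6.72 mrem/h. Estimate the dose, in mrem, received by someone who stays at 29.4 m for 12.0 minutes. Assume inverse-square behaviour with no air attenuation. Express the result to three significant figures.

Since intensity falls as 1/r², rate at 29.4 m:
6.72 × (2.97/29.4)² = 6.72 × 0.01021 = 0.06861 mrem/h.
Dose = rate × time = 0.06861 mrem/h × 0.2000 h = 0.01372 mrem.

0.0137 mrem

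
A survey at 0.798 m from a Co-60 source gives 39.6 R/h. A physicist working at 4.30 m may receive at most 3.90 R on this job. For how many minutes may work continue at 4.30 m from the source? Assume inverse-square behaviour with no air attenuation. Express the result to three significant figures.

172 min

Applying the 1/r² law, rate at 4.30 m:
(0.798/4.30)² = 0.03444, so 39.6 × 0.03444 = 1.364 R/h.
Stay time = 3.90 R ÷ 1.364 R/h = 2.859 h = 171.5 min.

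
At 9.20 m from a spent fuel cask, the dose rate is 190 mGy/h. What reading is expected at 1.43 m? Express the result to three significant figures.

Applying the 1/r² law, the rate at 1.43 m is
(9.20/1.43)² = 41.39, so 190 × 41.39 = 7864 mGy/h.

7860 mGy/h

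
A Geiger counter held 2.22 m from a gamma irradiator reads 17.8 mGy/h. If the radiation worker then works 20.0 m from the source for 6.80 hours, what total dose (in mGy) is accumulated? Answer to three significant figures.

Using I₁d₁² = I₂d₂², rate at 20.0 m:
17.8 × (2.22/20.0)² = 17.8 × 0.01232 = 0.2193 mGy/h.
Dose = rate × time = 0.2193 mGy/h × 6.800 h = 1.491 mGy.

1.49 mGy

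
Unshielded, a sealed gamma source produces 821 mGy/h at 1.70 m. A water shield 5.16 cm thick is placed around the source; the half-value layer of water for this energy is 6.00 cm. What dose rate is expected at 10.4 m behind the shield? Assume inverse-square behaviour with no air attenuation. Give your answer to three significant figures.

12.1 mGy/h

Distance alone: (1.70/10.4)² = 0.02672, so 821 × 0.02672 = 21.94 mGy/h.
Shield: 5.16/6.00 = 0.8600 half-value layers → attenuation 2^(−0.8600) = 0.5510.
Combined: 21.94 × 0.5510 = 12.09 mGy/h.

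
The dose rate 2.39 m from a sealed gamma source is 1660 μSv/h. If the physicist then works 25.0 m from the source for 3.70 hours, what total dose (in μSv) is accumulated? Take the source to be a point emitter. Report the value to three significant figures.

56.1 μSv

Intensity scales as (d₁/d₂)², so rate at 25.0 m:
(2.39/25.0)² = 0.009139, so 1660 × 0.009139 = 15.17 μSv/h.
Dose = rate × time = 15.17 μSv/h × 3.700 h = 56.13 μSv.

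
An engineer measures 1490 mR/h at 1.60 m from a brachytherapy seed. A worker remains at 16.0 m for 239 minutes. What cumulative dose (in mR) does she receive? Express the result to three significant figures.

Applying the 1/r² law, rate at 16.0 m:
(1.60/16.0)² = 0.01000, so 1490 × 0.01000 = 14.90 mR/h.
Dose = rate × time = 14.90 mR/h × 3.983 h = 59.35 mR.

59.4 mR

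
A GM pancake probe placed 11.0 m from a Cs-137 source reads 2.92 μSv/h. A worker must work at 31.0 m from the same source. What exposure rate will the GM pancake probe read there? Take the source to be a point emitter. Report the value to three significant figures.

0.368 μSv/h

Applying the 1/r² law, scaling from 11.0 m to 31.0 m:
2.92 × (11.0/31.0)² = 2.92 × 0.1259 = 0.3676 μSv/h.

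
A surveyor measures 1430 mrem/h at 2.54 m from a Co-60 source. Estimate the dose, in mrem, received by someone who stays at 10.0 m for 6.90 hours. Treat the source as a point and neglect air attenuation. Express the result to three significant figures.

637 mrem

Using I₁d₁² = I₂d₂², rate at 10.0 m:
(2.54/10.0)² = 0.06452, so 1430 × 0.06452 = 92.26 mrem/h.
Dose = rate × time = 92.26 mrem/h × 6.900 h = 636.6 mrem.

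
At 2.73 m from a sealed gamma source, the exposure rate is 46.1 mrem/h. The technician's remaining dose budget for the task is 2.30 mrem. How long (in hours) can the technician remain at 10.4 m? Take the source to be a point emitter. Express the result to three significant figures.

0.724 h

Since intensity falls as 1/r², rate at 10.4 m:
46.1 × (2.73/10.4)² = 46.1 × 0.06891 = 3.177 mrem/h.
Stay time = 2.30 mrem ÷ 3.177 mrem/h = 0.7240 h.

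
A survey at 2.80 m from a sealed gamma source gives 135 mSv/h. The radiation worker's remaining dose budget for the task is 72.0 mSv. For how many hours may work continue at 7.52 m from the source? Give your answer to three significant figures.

Applying the 1/r² law, rate at 7.52 m:
135 × (2.80/7.52)² = 135 × 0.1386 = 18.71 mSv/h.
Stay time = 72.0 mSv ÷ 18.71 mSv/h = 3.848 h.

3.85 h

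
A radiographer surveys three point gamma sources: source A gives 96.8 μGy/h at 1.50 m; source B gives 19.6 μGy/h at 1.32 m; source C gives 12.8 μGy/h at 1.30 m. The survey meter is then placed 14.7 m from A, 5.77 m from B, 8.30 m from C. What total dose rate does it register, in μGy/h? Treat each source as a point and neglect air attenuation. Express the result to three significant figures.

2.35 μGy/h

By superposition, sum each source's inverse-square contribution:
A: 96.8 × (1.50/14.7)² = 1.008 μGy/h
B: 19.6 × (1.32/5.77)² = 1.026 μGy/h
C: 12.8 × (1.30/8.30)² = 0.3140 μGy/h
Total = 1.008 + 1.026 + 0.3140 = 2.348 μGy/h.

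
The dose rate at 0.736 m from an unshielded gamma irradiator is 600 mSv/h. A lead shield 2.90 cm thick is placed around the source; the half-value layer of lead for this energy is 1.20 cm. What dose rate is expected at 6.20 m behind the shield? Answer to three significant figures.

1.58 mSv/h

Distance alone: 600 × (0.736/6.20)² = 600 × 0.01409 = 8.454 mSv/h.
Shield: 2.90/1.20 = 2.417 half-value layers → attenuation 2^(−2.417) = 0.1872.
Combined: 8.454 × 0.1872 = 1.583 mSv/h.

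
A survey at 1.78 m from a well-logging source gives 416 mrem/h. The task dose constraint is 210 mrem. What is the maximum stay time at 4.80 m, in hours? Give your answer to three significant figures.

3.67 h

Intensity scales as (d₁/d₂)², so rate at 4.80 m:
(1.78/4.80)² = 0.1375, so 416 × 0.1375 = 57.20 mrem/h.
Stay time = 210 mrem ÷ 57.20 mrem/h = 3.671 h.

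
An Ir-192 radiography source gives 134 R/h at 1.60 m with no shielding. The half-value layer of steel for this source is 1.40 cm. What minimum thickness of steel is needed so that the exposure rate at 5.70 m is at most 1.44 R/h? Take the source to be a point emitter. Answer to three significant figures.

At 5.70 m, distance alone gives (1.60/5.70)² = 0.07879, so 134 × 0.07879 = 10.56 R/h.
Further attenuation needed: 10.56/1.44 = 7.333.
n = log₂(7.333) = 2.874 half-value layers.
Thickness = 2.874 × 1.40 cm = 4.024 cm.

4.02 cm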